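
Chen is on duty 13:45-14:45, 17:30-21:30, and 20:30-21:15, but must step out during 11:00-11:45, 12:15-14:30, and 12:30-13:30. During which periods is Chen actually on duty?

14:30–14:45, 17:30–21:30

A, merged: 13:45–14:45, 17:30–21:30.
B, merged: 11:00–11:45, 12:15–14:30.
13:45–14:45 with B removed leaves 14:30–14:45.
17:30–21:30 is untouched.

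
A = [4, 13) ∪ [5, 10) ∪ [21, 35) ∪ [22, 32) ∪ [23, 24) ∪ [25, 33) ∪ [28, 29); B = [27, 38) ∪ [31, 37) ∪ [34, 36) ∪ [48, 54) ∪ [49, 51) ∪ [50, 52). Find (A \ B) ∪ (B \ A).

First set merges to [4, 13), [21, 35).
Second set merges to [27, 38), [48, 54).
A \ B = [4, 13), [21, 27).
B \ A = [35, 38), [48, 54).
Union of the two gives the symmetric difference.

[4, 13) ∪ [21, 27) ∪ [35, 38) ∪ [48, 54)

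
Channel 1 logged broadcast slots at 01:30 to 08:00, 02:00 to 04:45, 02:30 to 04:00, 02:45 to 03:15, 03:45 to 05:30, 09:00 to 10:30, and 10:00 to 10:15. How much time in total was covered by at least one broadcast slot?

8 h

Merged: 01:30-08:00, 09:00-10:30.
Lengths: 6 h 30 min + 1 h 30 min = 8 h.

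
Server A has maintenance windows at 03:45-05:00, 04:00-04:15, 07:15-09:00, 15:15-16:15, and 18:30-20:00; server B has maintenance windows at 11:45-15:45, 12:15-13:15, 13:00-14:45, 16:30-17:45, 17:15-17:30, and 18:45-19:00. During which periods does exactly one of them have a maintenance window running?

Merge the first list: 03:45–05:00, 07:15–09:00, 15:15–16:15, 18:30–20:00.
Merge the second list: 11:45–15:45, 16:30–17:45, 18:45–19:00.
A \ B = 03:45–05:00, 07:15–09:00, 15:45–16:15, 18:30–18:45, 19:00–20:00.
B \ A = 11:45–15:15, 16:30–17:45.
Union of the two gives the symmetric difference.

03:45–05:00, 07:15–09:00, 11:45–15:15, 15:45–16:15, 16:30–17:45, 18:30–18:45, 19:00–20:00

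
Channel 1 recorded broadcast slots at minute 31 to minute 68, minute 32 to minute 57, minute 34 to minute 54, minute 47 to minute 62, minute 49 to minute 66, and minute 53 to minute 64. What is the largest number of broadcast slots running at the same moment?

At minute 53, 6 of the intervals are simultaneously active.
No point has more.

6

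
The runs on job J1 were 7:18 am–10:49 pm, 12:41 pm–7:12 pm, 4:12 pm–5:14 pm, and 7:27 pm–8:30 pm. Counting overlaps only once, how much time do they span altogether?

15 h 31 min

Merged: 7:18 am–10:49 pm.
Length: 15 h 31 min.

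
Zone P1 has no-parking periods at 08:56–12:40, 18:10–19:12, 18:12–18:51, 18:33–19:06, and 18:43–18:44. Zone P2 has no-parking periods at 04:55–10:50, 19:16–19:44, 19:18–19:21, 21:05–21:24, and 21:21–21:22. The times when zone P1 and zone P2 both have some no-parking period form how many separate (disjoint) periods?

1

A, merged: 08:56–12:40, 18:10–19:12.
B, merged: 04:55–10:50, 19:16–19:44, 21:05–21:24.
A ∩ B = 08:56–10:50.
That is 1 disjoint piece.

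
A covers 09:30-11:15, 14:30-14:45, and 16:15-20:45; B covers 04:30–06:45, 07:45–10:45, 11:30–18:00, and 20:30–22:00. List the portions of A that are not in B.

09:30–11:15 minus B → 10:45–11:15.
14:30–14:45: fully covered by B → removed.
16:15–20:45 minus B → 18:00–20:30.

10:45–11:15, 18:00–20:30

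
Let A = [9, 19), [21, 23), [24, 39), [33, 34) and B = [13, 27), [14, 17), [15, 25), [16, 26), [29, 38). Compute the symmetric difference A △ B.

First set merges to [9, 19), [21, 23), [24, 39).
Second set merges to [13, 27), [29, 38).
A but not B: [9, 13), [27, 29), [38, 39).
B but not A: [19, 21), [23, 24).
Combining gives A △ B.

[9, 13) ∪ [19, 21) ∪ [23, 24) ∪ [27, 29) ∪ [38, 39)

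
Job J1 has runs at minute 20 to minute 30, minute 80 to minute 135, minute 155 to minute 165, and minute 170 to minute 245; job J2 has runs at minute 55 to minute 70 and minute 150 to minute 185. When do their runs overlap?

minute 155 to minute 165, minute 170 to minute 185

minute 20 to minute 30 meets no B interval.
minute 80 to minute 135 meets no B interval.
minute 155 to minute 165 ∩ B → minute 155 to minute 165.
minute 170 to minute 245 ∩ B → minute 170 to minute 185.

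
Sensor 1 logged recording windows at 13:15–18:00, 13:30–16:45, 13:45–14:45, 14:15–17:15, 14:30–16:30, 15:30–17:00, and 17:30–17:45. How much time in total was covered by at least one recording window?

4 h 45 min

Merged: 13:15–18:00.
Length: 4 h 45 min.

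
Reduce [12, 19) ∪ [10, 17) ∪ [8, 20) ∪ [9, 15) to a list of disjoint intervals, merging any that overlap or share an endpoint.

Sort by start: [8, 20), [9, 15), [10, 17), [12, 19).
[9, 15) overlaps/touches [8, 20) → extend to [8, 20).
[10, 17) overlaps/touches [8, 20) → extend to [8, 20).
[12, 19) overlaps/touches [8, 20) → extend to [8, 20).

[8, 20)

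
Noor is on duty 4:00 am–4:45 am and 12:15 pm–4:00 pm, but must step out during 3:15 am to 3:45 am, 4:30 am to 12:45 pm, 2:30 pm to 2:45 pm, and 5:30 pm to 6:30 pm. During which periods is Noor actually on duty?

4:00 am–4:30 am, 12:45 pm–2:30 pm, 2:45 pm–4:00 pm

4:00 am–4:45 am minus B → 4:00 am–4:30 am.
12:15 pm–4:00 pm minus B → 12:45 pm–2:30 pm, 2:45 pm–4:00 pm.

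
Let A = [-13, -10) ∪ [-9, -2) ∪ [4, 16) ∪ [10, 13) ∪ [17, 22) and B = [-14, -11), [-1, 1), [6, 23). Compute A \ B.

A, merged: [-13, -10), [-9, -2), [4, 16), [17, 22).
[-13, -10) \ B = [-11, -10).
[-9, -2): nothing removed.
[4, 16) \ B = [4, 6).
[17, 22): entirely removed.

[-11, -10) ∪ [-9, -2) ∪ [4, 6)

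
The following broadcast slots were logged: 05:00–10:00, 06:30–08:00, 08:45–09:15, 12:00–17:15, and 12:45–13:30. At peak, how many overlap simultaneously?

Walk the sorted start/end points keeping a running depth.
The depth first hits 2 at 06:30.

2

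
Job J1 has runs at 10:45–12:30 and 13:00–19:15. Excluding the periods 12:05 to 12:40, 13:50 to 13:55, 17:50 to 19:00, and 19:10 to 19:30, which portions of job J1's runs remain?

10:45–12:05, 13:00–13:50, 13:55–17:50, 19:00–19:10

10:45–12:30 with B removed leaves 10:45–12:05.
13:00–19:15 with B removed leaves 13:00–13:50, 13:55–17:50, 19:00–19:10.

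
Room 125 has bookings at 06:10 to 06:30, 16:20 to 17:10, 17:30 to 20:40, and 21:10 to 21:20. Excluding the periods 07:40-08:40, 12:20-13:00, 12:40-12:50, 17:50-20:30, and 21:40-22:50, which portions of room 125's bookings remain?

06:10–06:30, 16:20–17:10, 17:30–17:50, 20:30–20:40, 21:10–21:20

Merge the second list: 07:40–08:40, 12:20–13:00, 17:50–20:30, 21:40–22:50.
06:10–06:30 is untouched.
16:20–17:10 is untouched.
17:30–20:40 with B removed leaves 17:30–17:50, 20:30–20:40.
21:10–21:20 is untouched.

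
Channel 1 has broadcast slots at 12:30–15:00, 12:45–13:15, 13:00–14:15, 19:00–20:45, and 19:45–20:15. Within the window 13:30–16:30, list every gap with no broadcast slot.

15:00–16:30

Covered (merged): 12:30–15:00, 19:00–20:45.
Complement within 13:30–16:30: 15:00–16:30.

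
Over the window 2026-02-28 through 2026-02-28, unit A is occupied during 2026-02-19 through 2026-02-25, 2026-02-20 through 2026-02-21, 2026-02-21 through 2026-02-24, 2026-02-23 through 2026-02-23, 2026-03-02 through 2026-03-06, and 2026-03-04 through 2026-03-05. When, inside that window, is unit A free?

2026-02-28 through 2026-02-28

Covered (merged): 2026-02-19 through 2026-02-25, 2026-03-02 through 2026-03-06.
Gaps within 2026-02-28 through 2026-02-28: 2026-02-28 through 2026-02-28.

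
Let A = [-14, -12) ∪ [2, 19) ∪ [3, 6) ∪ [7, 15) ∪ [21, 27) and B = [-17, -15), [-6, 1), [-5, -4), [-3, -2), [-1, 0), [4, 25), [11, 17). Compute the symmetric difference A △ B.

[-17, -15) ∪ [-14, -12) ∪ [-6, 1) ∪ [2, 4) ∪ [19, 21) ∪ [25, 27)

Merge the first list: [-14, -12), [2, 19), [21, 27).
Merge the second list: [-17, -15), [-6, 1), [4, 25).
Only in the first: [-14, -12), [2, 4), [25, 27).
Only in the second: [-17, -15), [-6, 1), [19, 21).
Together these are the periods covered by exactly one.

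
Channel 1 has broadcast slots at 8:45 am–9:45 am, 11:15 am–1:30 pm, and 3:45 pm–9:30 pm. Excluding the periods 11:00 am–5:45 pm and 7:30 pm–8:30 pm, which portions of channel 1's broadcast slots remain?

8:45 am-9:45 am, 5:45 pm-7:30 pm, 8:30 pm-9:30 pm

8:45 am-9:45 am: no B overlap → unchanged.
11:15 am-1:30 pm: fully covered by B → removed.
3:45 pm-9:30 pm minus B → 5:45 pm-7:30 pm, 8:30 pm-9:30 pm.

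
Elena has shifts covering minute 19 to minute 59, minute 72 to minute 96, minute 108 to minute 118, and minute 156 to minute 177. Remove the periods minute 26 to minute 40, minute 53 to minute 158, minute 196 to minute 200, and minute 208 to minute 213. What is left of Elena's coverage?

minute 19 to minute 26, minute 40 to minute 53, minute 158 to minute 177

minute 19 to minute 59 with B removed leaves minute 19 to minute 26, minute 40 to minute 53.
minute 72 to minute 96 lies entirely inside B → drops out.
minute 108 to minute 118 lies entirely inside B → drops out.
minute 156 to minute 177 with B removed leaves minute 158 to minute 177.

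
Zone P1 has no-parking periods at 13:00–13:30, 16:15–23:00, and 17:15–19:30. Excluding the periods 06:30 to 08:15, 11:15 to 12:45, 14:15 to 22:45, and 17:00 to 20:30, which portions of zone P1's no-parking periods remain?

A, merged: 13:00–13:30, 16:15–23:00.
B, merged: 06:30–08:15, 11:15–12:45, 14:15–22:45.
13:00–13:30: no B overlap → unchanged.
16:15–23:00 minus B → 22:45–23:00.

13:00–13:30, 22:45–23:00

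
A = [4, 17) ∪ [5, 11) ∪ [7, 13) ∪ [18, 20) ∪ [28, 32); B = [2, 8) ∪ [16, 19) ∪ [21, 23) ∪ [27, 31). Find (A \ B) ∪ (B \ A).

A, merged: [4, 17), [18, 20), [28, 32).
A \ B = [8, 16), [19, 20), [31, 32).
B \ A = [2, 4), [17, 18), [21, 23), [27, 28).
Union of the two gives the symmetric difference.

[2, 4) ∪ [8, 16) ∪ [17, 18) ∪ [19, 20) ∪ [21, 23) ∪ [27, 28) ∪ [31, 32)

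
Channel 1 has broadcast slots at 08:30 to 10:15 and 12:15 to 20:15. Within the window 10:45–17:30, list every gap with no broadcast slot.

Covered (merged): 08:30–10:15, 12:15–20:15.
Gaps within 10:45–17:30: 10:45–12:15.

10:45–12:15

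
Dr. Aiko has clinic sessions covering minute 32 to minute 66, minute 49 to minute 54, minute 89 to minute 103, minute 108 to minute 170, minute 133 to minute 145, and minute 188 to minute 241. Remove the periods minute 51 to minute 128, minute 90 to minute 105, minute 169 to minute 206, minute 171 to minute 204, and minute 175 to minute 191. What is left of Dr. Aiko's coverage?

minute 32 to minute 51, minute 128 to minute 169, minute 206 to minute 241

A, merged: minute 32 to minute 66, minute 89 to minute 103, minute 108 to minute 170, minute 188 to minute 241.
B, merged: minute 51 to minute 128, minute 169 to minute 206.
minute 32 to minute 66 minus B → minute 32 to minute 51.
minute 89 to minute 103: fully covered by B → removed.
minute 108 to minute 170 minus B → minute 128 to minute 169.
minute 188 to minute 241 minus B → minute 206 to minute 241.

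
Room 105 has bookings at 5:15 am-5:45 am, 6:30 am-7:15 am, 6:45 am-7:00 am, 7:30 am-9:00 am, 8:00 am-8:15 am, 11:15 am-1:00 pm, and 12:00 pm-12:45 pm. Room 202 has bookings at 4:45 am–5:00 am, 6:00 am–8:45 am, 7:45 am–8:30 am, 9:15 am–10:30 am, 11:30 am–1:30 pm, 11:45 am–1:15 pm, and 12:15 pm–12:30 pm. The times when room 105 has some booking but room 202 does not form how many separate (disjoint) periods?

Merge the first list: 5:15 am–5:45 am, 6:30 am–7:15 am, 7:30 am–9:00 am, 11:15 am–1:00 pm.
Merge the second list: 4:45 am–5:00 am, 6:00 am–8:45 am, 9:15 am–10:30 am, 11:30 am–1:30 pm.
A \ B = 5:15 am–5:45 am, 8:45 am–9:00 am, 11:15 am–11:30 am.
That is 3 disjoint pieces.

3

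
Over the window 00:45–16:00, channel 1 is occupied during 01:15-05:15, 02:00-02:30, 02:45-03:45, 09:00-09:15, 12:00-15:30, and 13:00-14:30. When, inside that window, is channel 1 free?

00:45–01:15, 05:15–09:00, 09:15–12:00, 15:30–16:00

Covered (merged): 01:15–05:15, 09:00–09:15, 12:00–15:30.
Complement within 00:45–16:00: 00:45–01:15, 05:15–09:00, 09:15–12:00, 15:30–16:00.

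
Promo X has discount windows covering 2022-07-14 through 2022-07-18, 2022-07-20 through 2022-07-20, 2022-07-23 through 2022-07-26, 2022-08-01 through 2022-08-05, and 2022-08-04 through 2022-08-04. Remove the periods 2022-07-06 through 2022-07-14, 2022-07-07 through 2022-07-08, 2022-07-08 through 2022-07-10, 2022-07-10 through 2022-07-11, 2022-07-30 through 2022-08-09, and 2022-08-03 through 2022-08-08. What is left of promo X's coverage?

2022-07-15 through 2022-07-18, 2022-07-20 through 2022-07-20, 2022-07-23 through 2022-07-26

A, merged: 2022-07-14 through 2022-07-18, 2022-07-20 through 2022-07-20, 2022-07-23 through 2022-07-26, 2022-08-01 through 2022-08-05.
B, merged: 2022-07-06 through 2022-07-14, 2022-07-30 through 2022-08-09.
2022-07-14 through 2022-07-18 minus B → 2022-07-15 through 2022-07-18.
2022-07-20 through 2022-07-20: no B overlap → unchanged.
2022-07-23 through 2022-07-26: no B overlap → unchanged.
2022-08-01 through 2022-08-05: fully covered by B → removed.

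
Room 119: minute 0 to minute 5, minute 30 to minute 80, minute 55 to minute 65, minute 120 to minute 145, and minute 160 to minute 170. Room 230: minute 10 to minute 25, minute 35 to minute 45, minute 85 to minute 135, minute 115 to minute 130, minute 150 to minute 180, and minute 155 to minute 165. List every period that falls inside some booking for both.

minute 35 to minute 45, minute 120 to minute 135, minute 160 to minute 170

Merge the first list: minute 0 to minute 5, minute 30 to minute 80, minute 120 to minute 145, minute 160 to minute 170.
Merge the second list: minute 10 to minute 25, minute 35 to minute 45, minute 85 to minute 135, minute 150 to minute 180.
minute 0 to minute 5: no overlap with the second set.
minute 30 to minute 80 meets the second set on minute 35 to minute 45.
minute 120 to minute 145 meets the second set on minute 120 to minute 135.
minute 160 to minute 170 meets the second set on minute 160 to minute 170.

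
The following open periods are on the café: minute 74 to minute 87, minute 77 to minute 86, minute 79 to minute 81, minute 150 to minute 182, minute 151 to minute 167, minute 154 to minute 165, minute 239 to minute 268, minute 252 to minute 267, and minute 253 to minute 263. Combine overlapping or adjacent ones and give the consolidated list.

minute 74 to minute 87, minute 150 to minute 182, minute 239 to minute 268

minute 77 to minute 86 overlaps/touches minute 74 to minute 87 → extend to minute 74 to minute 87.
minute 79 to minute 81 overlaps/touches minute 74 to minute 87 → extend to minute 74 to minute 87.
minute 150 to minute 182 is disjoint → start new block.
minute 151 to minute 167 overlaps/touches minute 150 to minute 182 → extend to minute 150 to minute 182.
minute 154 to minute 165 overlaps/touches minute 150 to minute 182 → extend to minute 150 to minute 182.
minute 239 to minute 268 is disjoint → start new block.
minute 252 to minute 267 overlaps/touches minute 239 to minute 268 → extend to minute 239 to minute 268.
minute 253 to minute 263 overlaps/touches minute 239 to minute 268 → extend to minute 239 to minute 268.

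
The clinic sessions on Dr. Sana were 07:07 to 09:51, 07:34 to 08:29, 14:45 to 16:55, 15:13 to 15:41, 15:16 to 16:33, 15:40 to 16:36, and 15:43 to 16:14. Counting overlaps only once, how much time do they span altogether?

Merged: 07:07–09:51, 14:45–16:55.
Lengths: 2 h 44 min + 2 h 10 min = 4 h 54 min.

4 h 54 min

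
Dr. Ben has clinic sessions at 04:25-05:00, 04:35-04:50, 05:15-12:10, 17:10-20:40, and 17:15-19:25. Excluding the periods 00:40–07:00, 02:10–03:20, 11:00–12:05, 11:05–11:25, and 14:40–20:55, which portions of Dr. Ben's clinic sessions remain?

07:00–11:00, 12:05–12:10

A, merged: 04:25–05:00, 05:15–12:10, 17:10–20:40.
B, merged: 00:40–07:00, 11:00–12:05, 14:40–20:55.
04:25–05:00: entirely removed.
05:15–12:10 \ B = 07:00–11:00, 12:05–12:10.
17:10–20:40: entirely removed.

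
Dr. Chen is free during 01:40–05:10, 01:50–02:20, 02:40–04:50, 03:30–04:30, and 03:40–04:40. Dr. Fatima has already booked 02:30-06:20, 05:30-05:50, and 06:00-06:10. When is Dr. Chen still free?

01:40-02:30

First set merges to 01:40-05:10.
Second set merges to 02:30-06:20.
01:40-05:10 \ B = 01:40-02:30.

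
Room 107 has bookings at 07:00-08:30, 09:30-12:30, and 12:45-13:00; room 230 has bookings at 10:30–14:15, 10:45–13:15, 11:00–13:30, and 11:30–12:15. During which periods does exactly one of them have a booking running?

B, merged: 10:30–14:15.
A but not B: 07:00–08:30, 09:30–10:30.
B but not A: 12:30–12:45, 13:00–14:15.
Combining gives A △ B.

07:00–08:30, 09:30–10:30, 12:30–12:45, 13:00–14:15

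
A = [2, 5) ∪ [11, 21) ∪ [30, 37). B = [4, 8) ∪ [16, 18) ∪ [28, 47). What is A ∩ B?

[4, 5) ∪ [16, 18) ∪ [30, 37)

[2, 5) meets the second set on [4, 5).
[11, 21) meets the second set on [16, 18).
[30, 37) meets the second set on [30, 37).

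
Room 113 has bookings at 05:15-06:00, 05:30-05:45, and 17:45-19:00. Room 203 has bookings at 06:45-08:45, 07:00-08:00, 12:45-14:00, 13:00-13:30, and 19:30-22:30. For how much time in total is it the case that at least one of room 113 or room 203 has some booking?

8 h 15 min

Merge the first list: 05:15–06:00, 17:45–19:00.
Merge the second list: 06:45–08:45, 12:45–14:00, 19:30–22:30.
A ∪ B = 05:15–06:00, 06:45–08:45, 12:45–14:00, 17:45–19:00, 19:30–22:30.
Total: 45 min + 2 h + 1 h 15 min + 1 h 15 min + 3 h = 8 h 15 min.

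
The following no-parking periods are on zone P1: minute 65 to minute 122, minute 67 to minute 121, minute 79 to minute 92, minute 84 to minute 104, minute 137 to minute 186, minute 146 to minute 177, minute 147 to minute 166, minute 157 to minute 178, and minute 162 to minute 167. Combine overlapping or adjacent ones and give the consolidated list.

minute 67 to minute 121 overlaps/touches minute 65 to minute 122 → extend to minute 65 to minute 122.
minute 79 to minute 92 overlaps/touches minute 65 to minute 122 → extend to minute 65 to minute 122.
minute 84 to minute 104 overlaps/touches minute 65 to minute 122 → extend to minute 65 to minute 122.
minute 137 to minute 186 is disjoint → start new block.
minute 146 to minute 177 overlaps/touches minute 137 to minute 186 → extend to minute 137 to minute 186.
minute 147 to minute 166 overlaps/touches minute 137 to minute 186 → extend to minute 137 to minute 186.
minute 157 to minute 178 overlaps/touches minute 137 to minute 186 → extend to minute 137 to minute 186.
minute 162 to minute 167 overlaps/touches minute 137 to minute 186 → extend to minute 137 to minute 186.

minute 65 to minute 122, minute 137 to minute 186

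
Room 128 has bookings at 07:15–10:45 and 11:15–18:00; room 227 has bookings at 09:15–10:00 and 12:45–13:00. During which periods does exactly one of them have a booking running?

Only in the first: 07:15–09:15, 10:00–10:45, 11:15–12:45, 13:00–18:00.
Only in the second: none.
Together these are the periods covered by exactly one.

07:15–09:15, 10:00–10:45, 11:15–12:45, 13:00–18:00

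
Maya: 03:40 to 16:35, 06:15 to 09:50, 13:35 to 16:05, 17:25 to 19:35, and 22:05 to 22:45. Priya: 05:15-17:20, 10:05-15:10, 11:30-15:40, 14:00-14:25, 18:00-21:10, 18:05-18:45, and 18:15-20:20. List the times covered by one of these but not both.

Merge the first list: 03:40-16:35, 17:25-19:35, 22:05-22:45.
Merge the second list: 05:15-17:20, 18:00-21:10.
A \ B = 03:40-05:15, 17:25-18:00, 22:05-22:45.
B \ A = 16:35-17:20, 19:35-21:10.
Union of the two gives the symmetric difference.

03:40-05:15, 16:35-17:20, 17:25-18:00, 19:35-21:10, 22:05-22:45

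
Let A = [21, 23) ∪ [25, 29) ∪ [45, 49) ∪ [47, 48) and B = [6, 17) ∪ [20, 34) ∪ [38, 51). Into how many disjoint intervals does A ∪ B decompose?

3

First set merges to [21, 23), [25, 29), [45, 49).
A ∪ B = [6, 17), [20, 34), [38, 51).
That is 3 disjoint pieces.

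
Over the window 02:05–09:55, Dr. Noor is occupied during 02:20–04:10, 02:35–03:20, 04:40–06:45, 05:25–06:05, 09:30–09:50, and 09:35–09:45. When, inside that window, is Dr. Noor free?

02:05-02:20, 04:10-04:40, 06:45-09:30, 09:50-09:55

After merging, the occupied span is 02:20-04:10, 04:40-06:45, 09:30-09:50.
Uncovered inside 02:05-09:55: 02:05-02:20, 04:10-04:40, 06:45-09:30, 09:50-09:55.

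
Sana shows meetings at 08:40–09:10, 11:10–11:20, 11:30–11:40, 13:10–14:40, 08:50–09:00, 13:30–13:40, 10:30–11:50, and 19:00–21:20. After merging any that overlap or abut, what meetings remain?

08:40-09:10, 10:30-11:50, 13:10-14:40, 19:00-21:20

Sort by start: 08:40-09:10, 08:50-09:00, 10:30-11:50, 11:10-11:20, 11:30-11:40, 13:10-14:40, 13:30-13:40, 19:00-21:20.
08:50-09:00 overlaps/touches 08:40-09:10 → extend to 08:40-09:10.
10:30-11:50 is disjoint → start new block.
11:10-11:20 overlaps/touches 10:30-11:50 → extend to 10:30-11:50.
11:30-11:40 overlaps/touches 10:30-11:50 → extend to 10:30-11:50.
13:10-14:40 is disjoint → start new block.
13:30-13:40 overlaps/touches 13:10-14:40 → extend to 13:10-14:40.
19:00-21:20 is disjoint → start new block.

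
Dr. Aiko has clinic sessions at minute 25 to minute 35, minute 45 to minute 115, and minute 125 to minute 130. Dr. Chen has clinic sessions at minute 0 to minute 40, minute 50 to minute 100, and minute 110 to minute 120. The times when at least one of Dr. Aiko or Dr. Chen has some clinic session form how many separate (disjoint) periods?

A ∪ B = minute 0 to minute 40, minute 45 to minute 120, minute 125 to minute 130.
That is 3 disjoint pieces.

3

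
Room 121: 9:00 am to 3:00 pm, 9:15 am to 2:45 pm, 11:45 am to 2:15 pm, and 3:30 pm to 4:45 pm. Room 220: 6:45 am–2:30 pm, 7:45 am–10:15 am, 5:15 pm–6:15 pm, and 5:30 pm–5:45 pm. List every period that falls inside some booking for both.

9:00 am–2:30 pm

A, merged: 9:00 am–3:00 pm, 3:30 pm–4:45 pm.
B, merged: 6:45 am–2:30 pm, 5:15 pm–6:15 pm.
9:00 am–3:00 pm ∩ B → 9:00 am–2:30 pm.
3:30 pm–4:45 pm meets no B interval.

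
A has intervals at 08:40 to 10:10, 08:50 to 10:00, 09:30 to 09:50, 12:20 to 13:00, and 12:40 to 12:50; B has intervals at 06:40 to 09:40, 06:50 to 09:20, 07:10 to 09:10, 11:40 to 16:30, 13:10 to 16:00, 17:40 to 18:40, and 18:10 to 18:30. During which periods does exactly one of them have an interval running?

First set merges to 08:40–10:10, 12:20–13:00.
Second set merges to 06:40–09:40, 11:40–16:30, 17:40–18:40.
Only in the first: 09:40–10:10.
Only in the second: 06:40–08:40, 11:40–12:20, 13:00–16:30, 17:40–18:40.
Together these are the periods covered by exactly one.

06:40–08:40, 09:40–10:10, 11:40–12:20, 13:00–16:30, 17:40–18:40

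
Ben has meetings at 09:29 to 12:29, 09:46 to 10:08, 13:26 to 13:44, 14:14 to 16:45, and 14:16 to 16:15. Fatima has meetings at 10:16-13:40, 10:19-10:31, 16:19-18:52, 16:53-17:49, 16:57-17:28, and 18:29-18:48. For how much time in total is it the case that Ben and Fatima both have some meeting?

Merge the first list: 09:29–12:29, 13:26–13:44, 14:14–16:45.
Merge the second list: 10:16–13:40, 16:19–18:52.
A ∩ B = 10:16–12:29, 13:26–13:40, 16:19–16:45.
Total: 2 h 13 min + 14 min + 26 min = 2 h 53 min.

2 h 53 min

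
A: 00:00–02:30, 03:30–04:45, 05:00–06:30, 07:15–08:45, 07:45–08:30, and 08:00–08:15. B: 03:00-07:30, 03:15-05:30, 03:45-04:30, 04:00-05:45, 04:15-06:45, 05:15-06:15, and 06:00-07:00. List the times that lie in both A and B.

First set merges to 00:00-02:30, 03:30-04:45, 05:00-06:30, 07:15-08:45.
Second set merges to 03:00-07:30.
00:00-02:30 falls entirely outside B.
03:30-04:45 overlaps B on 03:30-04:45.
05:00-06:30 overlaps B on 05:00-06:30.
07:15-08:45 overlaps B on 07:15-07:30.

03:30-04:45, 05:00-06:30, 07:15-07:30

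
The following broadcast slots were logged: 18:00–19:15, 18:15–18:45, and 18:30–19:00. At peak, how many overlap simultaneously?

Sweep endpoints in order; track running count of active intervals.
Peak of 3 reached at 18:30.

3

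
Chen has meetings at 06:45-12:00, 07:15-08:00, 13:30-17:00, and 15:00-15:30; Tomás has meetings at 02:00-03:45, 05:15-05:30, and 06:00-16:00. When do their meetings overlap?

A, merged: 06:45–12:00, 13:30–17:00.
06:45–12:00 meets the second set on 06:45–12:00.
13:30–17:00 meets the second set on 13:30–16:00.

06:45–12:00, 13:30–16:00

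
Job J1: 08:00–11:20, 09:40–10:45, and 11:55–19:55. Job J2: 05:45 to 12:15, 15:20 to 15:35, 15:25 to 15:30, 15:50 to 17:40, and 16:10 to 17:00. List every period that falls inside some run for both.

08:00–11:20, 11:55–12:15, 15:20–15:35, 15:50–17:40

A, merged: 08:00–11:20, 11:55–19:55.
B, merged: 05:45–12:15, 15:20–15:35, 15:50–17:40.
08:00–11:20 meets the second set on 08:00–11:20.
11:55–19:55 meets the second set on 11:55–12:15, 15:20–15:35, 15:50–17:40.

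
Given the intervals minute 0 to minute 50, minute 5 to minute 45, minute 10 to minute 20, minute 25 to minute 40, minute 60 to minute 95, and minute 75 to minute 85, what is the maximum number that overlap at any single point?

3

At minute 10, 3 of the intervals are simultaneously active.
No point has more.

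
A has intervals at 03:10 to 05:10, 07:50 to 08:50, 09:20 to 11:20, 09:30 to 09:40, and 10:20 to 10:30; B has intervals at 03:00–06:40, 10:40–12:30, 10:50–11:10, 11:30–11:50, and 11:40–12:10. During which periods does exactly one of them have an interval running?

Merge the first list: 03:10–05:10, 07:50–08:50, 09:20–11:20.
Merge the second list: 03:00–06:40, 10:40–12:30.
Only in the first: 07:50–08:50, 09:20–10:40.
Only in the second: 03:00–03:10, 05:10–06:40, 11:20–12:30.
Together these are the periods covered by exactly one.

03:00–03:10, 05:10–06:40, 07:50–08:50, 09:20–10:40, 11:20–12:30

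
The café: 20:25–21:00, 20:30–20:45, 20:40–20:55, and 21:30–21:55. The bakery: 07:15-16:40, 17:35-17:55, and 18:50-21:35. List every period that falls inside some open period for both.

First set merges to 20:25-21:00, 21:30-21:55.
20:25-21:00 overlaps B on 20:25-21:00.
21:30-21:55 overlaps B on 21:30-21:35.

20:25-21:00, 21:30-21:35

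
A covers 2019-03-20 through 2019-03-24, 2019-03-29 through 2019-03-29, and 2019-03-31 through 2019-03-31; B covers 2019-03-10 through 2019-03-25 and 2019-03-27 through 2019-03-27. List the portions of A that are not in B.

2019-03-20 through 2019-03-24 lies entirely inside B → drops out.
2019-03-29 through 2019-03-29 is untouched.
2019-03-31 through 2019-03-31 is untouched.

2019-03-29 through 2019-03-29, 2019-03-31 through 2019-03-31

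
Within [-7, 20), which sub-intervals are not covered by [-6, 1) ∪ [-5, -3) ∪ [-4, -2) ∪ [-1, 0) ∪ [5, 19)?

Covered (merged): [-6, 1), [5, 19).
Uncovered inside [-7, 20): [-7, -6), [1, 5), [19, 20).

[-7, -6) ∪ [1, 5) ∪ [19, 20)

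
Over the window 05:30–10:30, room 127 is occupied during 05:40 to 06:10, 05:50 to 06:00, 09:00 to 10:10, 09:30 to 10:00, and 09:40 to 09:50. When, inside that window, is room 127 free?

05:30–05:40, 06:10–09:00, 10:10–10:30

Covered (merged): 05:40–06:10, 09:00–10:10.
Gaps within 05:30–10:30: 05:30–05:40, 06:10–09:00, 10:10–10:30.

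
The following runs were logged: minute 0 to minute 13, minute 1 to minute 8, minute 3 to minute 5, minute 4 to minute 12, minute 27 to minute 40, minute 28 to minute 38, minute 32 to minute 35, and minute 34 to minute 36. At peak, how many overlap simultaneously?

4

Sweep endpoints in order; track running count of active intervals.
Peak of 4 reached at minute 4.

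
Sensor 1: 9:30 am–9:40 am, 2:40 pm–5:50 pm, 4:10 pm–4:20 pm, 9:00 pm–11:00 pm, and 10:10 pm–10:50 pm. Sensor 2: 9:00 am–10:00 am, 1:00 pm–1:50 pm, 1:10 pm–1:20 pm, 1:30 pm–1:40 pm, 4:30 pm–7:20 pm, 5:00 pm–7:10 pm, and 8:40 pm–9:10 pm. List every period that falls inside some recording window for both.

9:30 am–9:40 am, 4:30 pm–5:50 pm, 9:00 pm–9:10 pm

Merge the first list: 9:30 am–9:40 am, 2:40 pm–5:50 pm, 9:00 pm–11:00 pm.
Merge the second list: 9:00 am–10:00 am, 1:00 pm–1:50 pm, 4:30 pm–7:20 pm, 8:40 pm–9:10 pm.
9:30 am–9:40 am meets the second set on 9:30 am–9:40 am.
2:40 pm–5:50 pm meets the second set on 4:30 pm–5:50 pm.
9:00 pm–11:00 pm meets the second set on 9:00 pm–9:10 pm.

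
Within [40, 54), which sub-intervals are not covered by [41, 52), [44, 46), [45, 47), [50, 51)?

The merged coverage is [41, 52).
Gaps within [40, 54): [40, 41), [52, 54).

[40, 41) ∪ [52, 54)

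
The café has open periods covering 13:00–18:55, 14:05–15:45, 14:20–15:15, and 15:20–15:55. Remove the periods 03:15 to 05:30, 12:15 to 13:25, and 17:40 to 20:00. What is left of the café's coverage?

A, merged: 13:00–18:55.
13:00–18:55 \ B = 13:25–17:40.

13:25–17:40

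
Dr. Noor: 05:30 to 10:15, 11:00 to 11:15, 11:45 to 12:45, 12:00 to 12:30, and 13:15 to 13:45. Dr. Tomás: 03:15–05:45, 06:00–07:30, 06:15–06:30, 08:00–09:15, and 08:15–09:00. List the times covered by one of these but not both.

A, merged: 05:30-10:15, 11:00-11:15, 11:45-12:45, 13:15-13:45.
B, merged: 03:15-05:45, 06:00-07:30, 08:00-09:15.
A \ B = 05:45-06:00, 07:30-08:00, 09:15-10:15, 11:00-11:15, 11:45-12:45, 13:15-13:45.
B \ A = 03:15-05:30.
Union of the two gives the symmetric difference.

03:15-05:30, 05:45-06:00, 07:30-08:00, 09:15-10:15, 11:00-11:15, 11:45-12:45, 13:15-13:45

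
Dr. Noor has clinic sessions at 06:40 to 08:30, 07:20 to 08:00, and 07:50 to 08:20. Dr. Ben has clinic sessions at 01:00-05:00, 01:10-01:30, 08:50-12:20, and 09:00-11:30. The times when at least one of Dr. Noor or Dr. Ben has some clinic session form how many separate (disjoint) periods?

A, merged: 06:40–08:30.
B, merged: 01:00–05:00, 08:50–12:20.
A ∪ B = 01:00–05:00, 06:40–08:30, 08:50–12:20.
That is 3 disjoint pieces.

3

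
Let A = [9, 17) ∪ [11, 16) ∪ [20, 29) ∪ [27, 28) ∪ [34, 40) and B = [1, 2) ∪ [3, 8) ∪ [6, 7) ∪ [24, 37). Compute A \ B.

[9, 17) ∪ [20, 24) ∪ [37, 40)

A, merged: [9, 17), [20, 29), [34, 40).
B, merged: [1, 2), [3, 8), [24, 37).
[9, 17): nothing removed.
[20, 29) \ B = [20, 24).
[34, 40) \ B = [37, 40).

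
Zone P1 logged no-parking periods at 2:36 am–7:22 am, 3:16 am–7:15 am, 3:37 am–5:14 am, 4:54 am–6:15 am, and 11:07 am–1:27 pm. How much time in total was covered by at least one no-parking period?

Merged: 2:36 am–7:22 am, 11:07 am–1:27 pm.
Lengths: 4 h 46 min + 2 h 20 min = 7 h 6 min.

7 h 6 min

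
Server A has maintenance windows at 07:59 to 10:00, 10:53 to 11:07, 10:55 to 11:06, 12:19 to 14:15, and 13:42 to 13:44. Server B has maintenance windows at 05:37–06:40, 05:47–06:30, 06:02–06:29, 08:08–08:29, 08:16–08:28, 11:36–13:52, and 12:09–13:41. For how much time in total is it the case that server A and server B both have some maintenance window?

First set merges to 07:59-10:00, 10:53-11:07, 12:19-14:15.
Second set merges to 05:37-06:40, 08:08-08:29, 11:36-13:52.
A ∩ B = 08:08-08:29, 12:19-13:52.
Total: 21 min + 1 h 33 min = 1 h 54 min.

1 h 54 min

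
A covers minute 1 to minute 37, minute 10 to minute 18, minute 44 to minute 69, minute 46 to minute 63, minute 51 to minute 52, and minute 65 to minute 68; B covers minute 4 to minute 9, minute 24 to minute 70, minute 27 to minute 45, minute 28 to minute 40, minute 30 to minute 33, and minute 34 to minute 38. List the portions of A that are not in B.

minute 1 to minute 4, minute 9 to minute 24

First set merges to minute 1 to minute 37, minute 44 to minute 69.
Second set merges to minute 4 to minute 9, minute 24 to minute 70.
minute 1 to minute 37 with B removed leaves minute 1 to minute 4, minute 9 to minute 24.
minute 44 to minute 69 lies entirely inside B → drops out.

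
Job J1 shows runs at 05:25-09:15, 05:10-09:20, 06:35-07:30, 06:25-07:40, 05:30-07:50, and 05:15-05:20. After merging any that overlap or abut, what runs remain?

05:10-09:20

Sort by start: 05:10-09:20, 05:15-05:20, 05:25-09:15, 05:30-07:50, 06:25-07:40, 06:35-07:30.
05:15-05:20 overlaps/touches 05:10-09:20 → extend to 05:10-09:20.
05:25-09:15 overlaps/touches 05:10-09:20 → extend to 05:10-09:20.
05:30-07:50 overlaps/touches 05:10-09:20 → extend to 05:10-09:20.
06:25-07:40 overlaps/touches 05:10-09:20 → extend to 05:10-09:20.
06:35-07:30 overlaps/touches 05:10-09:20 → extend to 05:10-09:20.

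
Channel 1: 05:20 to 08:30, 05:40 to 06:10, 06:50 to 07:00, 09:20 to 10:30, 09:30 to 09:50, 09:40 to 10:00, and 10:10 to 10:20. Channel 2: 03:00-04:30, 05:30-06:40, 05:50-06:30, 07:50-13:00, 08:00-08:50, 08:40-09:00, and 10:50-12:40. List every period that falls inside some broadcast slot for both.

Merge the first list: 05:20-08:30, 09:20-10:30.
Merge the second list: 03:00-04:30, 05:30-06:40, 07:50-13:00.
05:20-08:30 ∩ B → 05:30-06:40, 07:50-08:30.
09:20-10:30 ∩ B → 09:20-10:30.

05:30-06:40, 07:50-08:30, 09:20-10:30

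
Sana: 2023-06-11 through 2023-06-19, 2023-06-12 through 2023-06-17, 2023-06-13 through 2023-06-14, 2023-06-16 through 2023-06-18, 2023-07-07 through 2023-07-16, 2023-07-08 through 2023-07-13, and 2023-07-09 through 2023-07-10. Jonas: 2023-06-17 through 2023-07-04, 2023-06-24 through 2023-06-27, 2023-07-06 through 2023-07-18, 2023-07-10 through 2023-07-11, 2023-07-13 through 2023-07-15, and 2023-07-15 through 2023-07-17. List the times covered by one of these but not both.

2023-06-11 through 2023-06-16, 2023-06-20 through 2023-07-04, 2023-07-06 through 2023-07-06, 2023-07-17 through 2023-07-18

A, merged: 2023-06-11 through 2023-06-19, 2023-07-07 through 2023-07-16.
B, merged: 2023-06-17 through 2023-07-04, 2023-07-06 through 2023-07-18.
Only in the first: 2023-06-11 through 2023-06-16.
Only in the second: 2023-06-20 through 2023-07-04, 2023-07-06 through 2023-07-06, 2023-07-17 through 2023-07-18.
Together these are the periods covered by exactly one.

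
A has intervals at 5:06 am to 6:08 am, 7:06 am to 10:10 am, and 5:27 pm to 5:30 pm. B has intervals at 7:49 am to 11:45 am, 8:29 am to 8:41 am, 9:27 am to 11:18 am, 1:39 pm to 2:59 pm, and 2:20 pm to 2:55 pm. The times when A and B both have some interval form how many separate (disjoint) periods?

B, merged: 7:49 am-11:45 am, 1:39 pm-2:59 pm.
A ∩ B = 7:49 am-10:10 am.
That is 1 disjoint piece.

1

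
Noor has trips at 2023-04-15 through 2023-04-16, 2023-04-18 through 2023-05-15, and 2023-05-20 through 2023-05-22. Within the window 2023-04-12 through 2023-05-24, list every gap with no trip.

The merged coverage is 2023-04-15 through 2023-04-16, 2023-04-18 through 2023-05-15, 2023-05-20 through 2023-05-22.
Gaps within 2023-04-12 through 2023-05-24: 2023-04-12 through 2023-04-14, 2023-04-17 through 2023-04-17, 2023-05-16 through 2023-05-19, 2023-05-23 through 2023-05-24.

2023-04-12 through 2023-04-14, 2023-04-17 through 2023-04-17, 2023-05-16 through 2023-05-19, 2023-05-23 through 2023-05-24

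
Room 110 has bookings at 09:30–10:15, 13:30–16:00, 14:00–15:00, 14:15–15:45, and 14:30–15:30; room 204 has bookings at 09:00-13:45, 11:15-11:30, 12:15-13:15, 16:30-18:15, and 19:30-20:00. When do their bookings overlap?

09:30-10:15, 13:30-13:45

Merge the first list: 09:30-10:15, 13:30-16:00.
Merge the second list: 09:00-13:45, 16:30-18:15, 19:30-20:00.
09:30-10:15 overlaps B on 09:30-10:15.
13:30-16:00 overlaps B on 13:30-13:45.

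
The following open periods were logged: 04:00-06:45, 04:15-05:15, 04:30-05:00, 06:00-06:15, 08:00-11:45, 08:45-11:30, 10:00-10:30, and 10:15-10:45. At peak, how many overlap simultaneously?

4

At 10:15, 4 of the intervals are simultaneously active.
No point has more.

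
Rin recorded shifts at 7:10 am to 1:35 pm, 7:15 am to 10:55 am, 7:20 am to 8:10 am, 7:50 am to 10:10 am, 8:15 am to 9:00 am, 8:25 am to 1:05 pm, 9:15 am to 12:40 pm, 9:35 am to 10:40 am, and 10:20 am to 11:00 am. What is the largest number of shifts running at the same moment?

Walk the sorted start/end points keeping a running depth.
The depth first hits 6 at 9:35 am.

6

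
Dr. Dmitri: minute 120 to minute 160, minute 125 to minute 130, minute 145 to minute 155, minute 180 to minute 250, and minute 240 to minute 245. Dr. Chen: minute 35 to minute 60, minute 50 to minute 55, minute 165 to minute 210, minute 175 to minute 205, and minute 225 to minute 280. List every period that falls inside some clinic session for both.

minute 180 to minute 210, minute 225 to minute 250

A, merged: minute 120 to minute 160, minute 180 to minute 250.
B, merged: minute 35 to minute 60, minute 165 to minute 210, minute 225 to minute 280.
minute 120 to minute 160 falls entirely outside B.
minute 180 to minute 250 overlaps B on minute 180 to minute 210, minute 225 to minute 250.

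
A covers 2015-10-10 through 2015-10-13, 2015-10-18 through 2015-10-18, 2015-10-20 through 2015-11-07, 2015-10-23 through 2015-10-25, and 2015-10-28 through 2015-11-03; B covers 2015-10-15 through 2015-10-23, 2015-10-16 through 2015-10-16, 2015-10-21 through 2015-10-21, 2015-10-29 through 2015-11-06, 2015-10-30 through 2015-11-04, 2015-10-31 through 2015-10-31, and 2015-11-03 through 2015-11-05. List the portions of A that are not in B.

A, merged: 2015-10-10 through 2015-10-13, 2015-10-18 through 2015-10-18, 2015-10-20 through 2015-11-07.
B, merged: 2015-10-15 through 2015-10-23, 2015-10-29 through 2015-11-06.
2015-10-10 through 2015-10-13: nothing removed.
2015-10-18 through 2015-10-18: entirely removed.
2015-10-20 through 2015-11-07 \ B = 2015-10-24 through 2015-10-28, 2015-11-07 through 2015-11-07.

2015-10-10 through 2015-10-13, 2015-10-24 through 2015-10-28, 2015-11-07 through 2015-11-07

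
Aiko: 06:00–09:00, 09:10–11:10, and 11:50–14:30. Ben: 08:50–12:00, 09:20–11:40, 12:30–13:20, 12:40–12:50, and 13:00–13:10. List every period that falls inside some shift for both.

Merge the second list: 08:50–12:00, 12:30–13:20.
06:00–09:00 ∩ B → 08:50–09:00.
09:10–11:10 ∩ B → 09:10–11:10.
11:50–14:30 ∩ B → 11:50–12:00, 12:30–13:20.

08:50–09:00, 09:10–11:10, 11:50–12:00, 12:30–13:20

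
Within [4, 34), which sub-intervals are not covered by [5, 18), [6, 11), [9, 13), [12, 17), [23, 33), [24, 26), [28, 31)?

[4, 5) ∪ [18, 23) ∪ [33, 34)

The merged coverage is [5, 18), [23, 33).
Complement within [4, 34): [4, 5), [18, 23), [33, 34).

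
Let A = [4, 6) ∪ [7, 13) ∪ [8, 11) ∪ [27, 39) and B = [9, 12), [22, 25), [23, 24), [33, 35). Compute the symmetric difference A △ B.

A, merged: [4, 6), [7, 13), [27, 39).
B, merged: [9, 12), [22, 25), [33, 35).
A \ B = [4, 6), [7, 9), [12, 13), [27, 33), [35, 39).
B \ A = [22, 25).
Union of the two gives the symmetric difference.

[4, 6) ∪ [7, 9) ∪ [12, 13) ∪ [22, 25) ∪ [27, 33) ∪ [35, 39)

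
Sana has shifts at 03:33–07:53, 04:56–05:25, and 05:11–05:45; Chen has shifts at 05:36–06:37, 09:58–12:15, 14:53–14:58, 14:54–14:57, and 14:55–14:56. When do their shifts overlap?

First set merges to 03:33-07:53.
Second set merges to 05:36-06:37, 09:58-12:15, 14:53-14:58.
03:33-07:53 ∩ B → 05:36-06:37.

05:36-06:37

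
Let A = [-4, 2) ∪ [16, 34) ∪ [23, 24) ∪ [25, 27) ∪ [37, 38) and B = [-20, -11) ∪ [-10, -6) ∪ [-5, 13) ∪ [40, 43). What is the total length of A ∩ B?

6

First set merges to [-4, 2), [16, 34), [37, 38).
A ∩ B = [-4, 2).
Total: 6.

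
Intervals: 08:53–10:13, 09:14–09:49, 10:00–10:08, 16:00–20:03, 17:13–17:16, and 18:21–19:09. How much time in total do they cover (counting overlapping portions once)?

5 h 23 min

Merged: 08:53–10:13, 16:00–20:03.
Lengths: 1 h 20 min + 4 h 3 min = 5 h 23 min.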